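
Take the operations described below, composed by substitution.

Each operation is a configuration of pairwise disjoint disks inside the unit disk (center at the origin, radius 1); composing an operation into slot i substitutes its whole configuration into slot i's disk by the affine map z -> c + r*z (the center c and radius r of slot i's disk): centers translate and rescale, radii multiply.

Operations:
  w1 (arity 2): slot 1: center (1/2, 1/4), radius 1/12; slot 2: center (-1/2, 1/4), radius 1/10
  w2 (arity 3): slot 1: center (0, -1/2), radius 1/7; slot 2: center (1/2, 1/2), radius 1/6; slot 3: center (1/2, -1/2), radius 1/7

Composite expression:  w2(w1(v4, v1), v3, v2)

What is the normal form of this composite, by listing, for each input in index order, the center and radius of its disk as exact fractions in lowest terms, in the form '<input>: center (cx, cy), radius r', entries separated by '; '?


v1: center (-1/14, -13/28), radius 1/70; v2: center (1/2, -1/2), radius 1/7; v3: center (1/2, 1/2), radius 1/6; v4: center (1/14, -13/28), radius 1/84

Only the slot chain above each v matters under w2; compose those maps.
input v4: composing its 2 substitution steps yields center (1/14, -13/28), radius 1/84
input v1: composing its 2 substitution steps yields center (-1/14, -13/28), radius 1/70
input v3: composing its 1 substitution step yields center (1/2, 1/2), radius 1/6
input v2: composing its 1 substitution step yields center (1/2, -1/2), radius 1/7


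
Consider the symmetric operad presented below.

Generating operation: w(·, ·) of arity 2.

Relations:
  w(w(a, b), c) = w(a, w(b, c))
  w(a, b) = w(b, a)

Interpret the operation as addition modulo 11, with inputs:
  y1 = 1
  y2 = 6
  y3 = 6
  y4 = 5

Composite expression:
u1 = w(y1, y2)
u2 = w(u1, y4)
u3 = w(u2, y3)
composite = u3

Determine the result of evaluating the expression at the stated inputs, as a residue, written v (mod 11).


7 (mod 11)

w(y1, y2) = 7
w(w(y1, y2), y4) = 1
w(w(w(y1, y2), y4), y3) = 7


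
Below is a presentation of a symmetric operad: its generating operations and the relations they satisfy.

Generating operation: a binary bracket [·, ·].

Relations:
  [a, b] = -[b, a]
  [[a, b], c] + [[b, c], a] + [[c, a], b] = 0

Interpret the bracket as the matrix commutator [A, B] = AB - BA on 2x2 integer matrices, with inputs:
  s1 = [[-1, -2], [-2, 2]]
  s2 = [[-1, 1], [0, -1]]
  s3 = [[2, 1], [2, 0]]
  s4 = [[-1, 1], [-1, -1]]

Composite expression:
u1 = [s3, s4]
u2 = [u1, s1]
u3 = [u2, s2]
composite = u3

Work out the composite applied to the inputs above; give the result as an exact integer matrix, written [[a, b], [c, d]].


[[18, 0], [0, -18]]


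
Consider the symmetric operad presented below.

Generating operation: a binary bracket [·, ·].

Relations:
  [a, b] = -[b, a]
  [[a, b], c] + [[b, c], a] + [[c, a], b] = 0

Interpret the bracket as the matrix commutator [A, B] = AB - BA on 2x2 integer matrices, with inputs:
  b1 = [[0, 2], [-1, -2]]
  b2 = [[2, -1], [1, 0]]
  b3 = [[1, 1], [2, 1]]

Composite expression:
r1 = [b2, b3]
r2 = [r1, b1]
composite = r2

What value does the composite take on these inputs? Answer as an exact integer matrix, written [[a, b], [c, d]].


[[6, -16], [-14, -6]]

[b2, b3] = [[-3, 2], [-4, 3]]
[[b2, b3], b1] = [[6, -16], [-14, -6]]


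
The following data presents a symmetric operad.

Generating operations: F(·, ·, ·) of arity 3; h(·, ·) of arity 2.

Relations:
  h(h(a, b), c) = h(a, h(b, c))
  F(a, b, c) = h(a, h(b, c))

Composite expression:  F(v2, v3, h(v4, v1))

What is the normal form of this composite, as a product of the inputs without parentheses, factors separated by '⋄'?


All parenthesizations of F agree; list the v-inputs left to right.
h(v4, v1) unparenthesizes to v4 ⋄ v1
F(v2, v3, h(v4, v1)) unparenthesizes to v2 ⋄ v3 ⋄ v4 ⋄ v1

v2 ⋄ v3 ⋄ v4 ⋄ v1


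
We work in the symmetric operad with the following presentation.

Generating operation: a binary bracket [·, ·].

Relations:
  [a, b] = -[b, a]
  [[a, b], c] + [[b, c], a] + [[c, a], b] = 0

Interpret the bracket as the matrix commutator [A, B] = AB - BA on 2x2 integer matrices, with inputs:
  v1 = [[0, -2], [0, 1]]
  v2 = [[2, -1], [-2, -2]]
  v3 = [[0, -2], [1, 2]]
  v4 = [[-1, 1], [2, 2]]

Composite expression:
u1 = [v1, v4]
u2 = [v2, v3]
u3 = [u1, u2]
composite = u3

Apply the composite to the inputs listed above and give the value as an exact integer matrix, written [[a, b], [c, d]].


[[20, 10], [-20, -20]]


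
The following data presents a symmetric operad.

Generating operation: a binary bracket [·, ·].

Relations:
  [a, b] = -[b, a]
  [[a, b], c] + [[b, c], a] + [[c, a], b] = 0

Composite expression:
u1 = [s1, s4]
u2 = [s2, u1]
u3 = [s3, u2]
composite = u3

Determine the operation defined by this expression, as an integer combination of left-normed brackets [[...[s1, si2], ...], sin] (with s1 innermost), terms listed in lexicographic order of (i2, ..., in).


In the tensor algebra, words opening s1 carry the s1-anchored form.
Composite bracket: [s3, [s2, [s1, s4]]]
Each bracket splits as ab - ba, giving 8 signed words (2^3 = 8).
Words beginning with s1 determine it all:
  sign of s1s4s2s3 is +1, so it contributes +[[[s1, s4], s2], s3]

[[[s1, s4], s2], s3]


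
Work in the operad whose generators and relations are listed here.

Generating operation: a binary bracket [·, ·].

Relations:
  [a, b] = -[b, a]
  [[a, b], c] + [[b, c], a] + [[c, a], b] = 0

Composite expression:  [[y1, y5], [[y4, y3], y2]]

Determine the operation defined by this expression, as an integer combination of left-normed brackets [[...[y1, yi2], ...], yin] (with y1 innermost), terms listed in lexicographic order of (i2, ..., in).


In the tensor algebra, words opening y1 carry the y1-anchored form.
Composite bracket: [[y1, y5], [[y4, y3], y2]]
Applying ab - ba throughout gives 16 signed words (2^4 = 16).
The y1-initial words carry the normal form:
  y1y5y2y3y4 (sign +1) contributes +[[[[y1, y5], y2], y3], y4]
  y1y5y2y4y3 (sign -1) contributes -[[[[y1, y5], y2], y4], y3]
  y1y5y3y4y2 (sign -1) contributes -[[[[y1, y5], y3], y4], y2]
  y1y5y4y3y2 (sign +1) contributes +[[[[y1, y5], y4], y3], y2]

[[[[y1, y5], y2], y3], y4] - [[[[y1, y5], y2], y4], y3] - [[[[y1, y5], y3], y4], y2] + [[[[y1, y5], y4], y3], y2]


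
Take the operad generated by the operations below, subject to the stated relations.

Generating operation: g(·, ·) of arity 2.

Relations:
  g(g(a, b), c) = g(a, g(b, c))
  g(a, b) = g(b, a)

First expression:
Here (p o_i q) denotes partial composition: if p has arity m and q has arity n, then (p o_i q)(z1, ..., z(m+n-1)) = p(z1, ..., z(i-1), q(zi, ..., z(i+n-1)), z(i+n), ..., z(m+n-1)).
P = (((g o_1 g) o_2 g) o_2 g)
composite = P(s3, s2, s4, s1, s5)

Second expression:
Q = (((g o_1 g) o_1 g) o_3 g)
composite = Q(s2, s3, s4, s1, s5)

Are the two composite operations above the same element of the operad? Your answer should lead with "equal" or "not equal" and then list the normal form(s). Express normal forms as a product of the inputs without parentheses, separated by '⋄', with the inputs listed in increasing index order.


Reducing the first expression gives s1 ⋄ s2 ⋄ s3 ⋄ s4 ⋄ s5
Reducing the second expression gives s1 ⋄ s2 ⋄ s3 ⋄ s4 ⋄ s5
Both agree, so they are equal.

equal: each reduces to s1 ⋄ s2 ⋄ s3 ⋄ s4 ⋄ s5


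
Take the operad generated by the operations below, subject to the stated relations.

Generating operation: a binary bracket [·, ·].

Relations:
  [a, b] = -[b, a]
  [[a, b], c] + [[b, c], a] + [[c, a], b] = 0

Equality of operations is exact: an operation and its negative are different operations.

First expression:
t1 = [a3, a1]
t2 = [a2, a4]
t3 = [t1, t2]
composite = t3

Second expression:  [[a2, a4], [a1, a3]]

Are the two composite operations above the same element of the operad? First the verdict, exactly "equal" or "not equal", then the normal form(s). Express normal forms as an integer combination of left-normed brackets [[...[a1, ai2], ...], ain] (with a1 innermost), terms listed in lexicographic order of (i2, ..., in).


equal: each reduces to -[[[a1, a3], a2], a4] + [[[a1, a3], a4], a2]


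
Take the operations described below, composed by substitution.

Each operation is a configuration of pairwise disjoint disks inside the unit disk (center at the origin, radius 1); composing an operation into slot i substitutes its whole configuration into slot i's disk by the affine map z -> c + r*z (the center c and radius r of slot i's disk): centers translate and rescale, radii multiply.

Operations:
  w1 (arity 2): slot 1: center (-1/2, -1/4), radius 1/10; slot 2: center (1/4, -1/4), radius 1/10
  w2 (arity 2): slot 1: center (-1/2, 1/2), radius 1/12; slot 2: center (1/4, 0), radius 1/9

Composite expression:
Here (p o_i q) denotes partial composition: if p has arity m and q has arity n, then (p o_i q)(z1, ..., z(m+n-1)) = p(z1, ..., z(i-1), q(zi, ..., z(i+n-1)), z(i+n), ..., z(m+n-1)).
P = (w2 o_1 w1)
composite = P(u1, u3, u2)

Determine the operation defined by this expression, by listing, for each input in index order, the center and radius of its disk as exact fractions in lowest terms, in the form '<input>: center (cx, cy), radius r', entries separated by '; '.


Follow each u-input down from w2: c' goes to c + r*c', radius to r*r'.
u1: after 2 affine steps, its disk has center (-13/24, 23/48), radius 1/120
u3: after 2 affine steps, its disk has center (-23/48, 23/48), radius 1/120
u2: after 1 affine step, its disk has center (1/4, 0), radius 1/9

u1: center (-13/24, 23/48), radius 1/120; u2: center (1/4, 0), radius 1/9; u3: center (-23/48, 23/48), radius 1/120


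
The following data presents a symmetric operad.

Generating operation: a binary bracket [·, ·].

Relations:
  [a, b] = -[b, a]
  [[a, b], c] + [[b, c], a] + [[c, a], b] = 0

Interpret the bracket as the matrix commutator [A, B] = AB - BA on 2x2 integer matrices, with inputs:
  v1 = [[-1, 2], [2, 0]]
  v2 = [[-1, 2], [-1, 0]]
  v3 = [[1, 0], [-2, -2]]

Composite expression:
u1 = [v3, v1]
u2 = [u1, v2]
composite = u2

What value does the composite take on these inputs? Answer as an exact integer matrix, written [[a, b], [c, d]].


[[2, 22], [12, -2]]


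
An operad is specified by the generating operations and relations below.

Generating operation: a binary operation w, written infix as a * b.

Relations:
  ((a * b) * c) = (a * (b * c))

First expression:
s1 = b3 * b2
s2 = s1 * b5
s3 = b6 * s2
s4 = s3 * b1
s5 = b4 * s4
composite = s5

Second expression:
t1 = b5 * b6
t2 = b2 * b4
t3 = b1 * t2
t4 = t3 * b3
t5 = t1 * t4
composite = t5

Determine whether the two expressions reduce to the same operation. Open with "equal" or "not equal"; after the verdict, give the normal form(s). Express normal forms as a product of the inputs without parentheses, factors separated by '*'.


not equal — first b4 * b6 * b3 * b2 * b5 * b1, second b5 * b6 * b1 * b2 * b4 * b3

Normal form of the first expression: b4 * b6 * b3 * b2 * b5 * b1
Normal form of the second expression: b5 * b6 * b1 * b2 * b4 * b3
They disagree, so not equal.


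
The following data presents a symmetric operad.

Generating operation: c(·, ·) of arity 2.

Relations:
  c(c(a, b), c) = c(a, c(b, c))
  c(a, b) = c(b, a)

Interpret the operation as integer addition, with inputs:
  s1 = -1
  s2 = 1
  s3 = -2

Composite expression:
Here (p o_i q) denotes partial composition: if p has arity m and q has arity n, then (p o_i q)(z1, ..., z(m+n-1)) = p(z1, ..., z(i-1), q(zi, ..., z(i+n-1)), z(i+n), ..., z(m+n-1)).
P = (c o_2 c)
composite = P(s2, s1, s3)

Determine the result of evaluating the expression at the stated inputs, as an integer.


-2


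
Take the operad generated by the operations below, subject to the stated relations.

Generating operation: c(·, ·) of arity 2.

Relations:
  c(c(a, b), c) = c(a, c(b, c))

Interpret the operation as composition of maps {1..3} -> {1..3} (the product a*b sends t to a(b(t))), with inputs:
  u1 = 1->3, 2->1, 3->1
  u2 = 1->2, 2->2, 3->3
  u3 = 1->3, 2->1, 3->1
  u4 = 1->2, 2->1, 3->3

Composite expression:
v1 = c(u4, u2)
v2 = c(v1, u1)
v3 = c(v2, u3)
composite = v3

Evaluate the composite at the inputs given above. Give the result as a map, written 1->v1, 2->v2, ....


1->1, 2->3, 3->3

c(u4, u2) = 1->1, 2->1, 3->3
c(c(u4, u2), u1) = 1->3, 2->1, 3->1
c(c(c(u4, u2), u1), u3) = 1->1, 2->3, 3->3


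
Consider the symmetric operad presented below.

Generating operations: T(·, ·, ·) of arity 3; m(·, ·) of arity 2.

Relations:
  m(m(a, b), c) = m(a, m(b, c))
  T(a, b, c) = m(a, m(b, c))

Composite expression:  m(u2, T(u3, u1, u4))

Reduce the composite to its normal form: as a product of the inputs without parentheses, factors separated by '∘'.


u2 ∘ u3 ∘ u1 ∘ u4

Key point: m is associative — brackets drop, the u-order remains.
T(u3, u1, u4) spells out as u3 ∘ u1 ∘ u4
m(u2, T(u3, u1, u4)) spells out as u2 ∘ u3 ∘ u1 ∘ u4


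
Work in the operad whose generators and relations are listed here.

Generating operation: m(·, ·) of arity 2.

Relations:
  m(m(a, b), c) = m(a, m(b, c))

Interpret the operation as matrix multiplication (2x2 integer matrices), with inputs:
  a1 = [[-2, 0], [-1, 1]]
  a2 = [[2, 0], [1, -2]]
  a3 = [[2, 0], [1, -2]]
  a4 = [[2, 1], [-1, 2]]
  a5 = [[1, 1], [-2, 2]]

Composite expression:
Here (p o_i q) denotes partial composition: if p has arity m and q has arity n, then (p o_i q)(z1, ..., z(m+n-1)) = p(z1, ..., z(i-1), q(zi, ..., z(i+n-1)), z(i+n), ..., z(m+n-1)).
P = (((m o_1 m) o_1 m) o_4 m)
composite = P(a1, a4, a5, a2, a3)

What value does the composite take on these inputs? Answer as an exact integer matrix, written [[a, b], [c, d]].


[[0, -32], [-20, -4]]

m(a1, a4) = [[-4, -2], [-3, 1]]
m(m(a1, a4), a5) = [[0, -8], [-5, -1]]
m(a2, a3) = [[4, 0], [0, 4]]
m(m(m(a1, a4), a5), m(a2, a3)) = [[0, -32], [-20, -4]]


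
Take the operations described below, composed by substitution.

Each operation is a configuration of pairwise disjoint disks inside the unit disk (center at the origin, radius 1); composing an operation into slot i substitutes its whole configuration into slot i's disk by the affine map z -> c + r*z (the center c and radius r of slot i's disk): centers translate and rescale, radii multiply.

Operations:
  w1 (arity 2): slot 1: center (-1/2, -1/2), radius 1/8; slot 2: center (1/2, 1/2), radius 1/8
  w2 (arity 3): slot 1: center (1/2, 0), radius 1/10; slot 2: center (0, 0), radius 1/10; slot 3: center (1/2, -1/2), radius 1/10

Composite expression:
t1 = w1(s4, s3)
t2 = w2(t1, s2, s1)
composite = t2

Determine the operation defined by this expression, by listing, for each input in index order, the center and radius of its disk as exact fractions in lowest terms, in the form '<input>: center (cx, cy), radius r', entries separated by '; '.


s1: center (1/2, -1/2), radius 1/10; s2: center (0, 0), radius 1/10; s3: center (11/20, 1/20), radius 1/80; s4: center (9/20, -1/20), radius 1/80

Each s-disk chains the slot maps above it in w2; radii multiply.
for s4, the 2-step affine chain lands on center (9/20, -1/20), radius 1/80
for s3, the 2-step affine chain lands on center (11/20, 1/20), radius 1/80
for s2, the 1-step affine chain lands on center (0, 0), radius 1/10
for s1, the 1-step affine chain lands on center (1/2, -1/2), radius 1/10


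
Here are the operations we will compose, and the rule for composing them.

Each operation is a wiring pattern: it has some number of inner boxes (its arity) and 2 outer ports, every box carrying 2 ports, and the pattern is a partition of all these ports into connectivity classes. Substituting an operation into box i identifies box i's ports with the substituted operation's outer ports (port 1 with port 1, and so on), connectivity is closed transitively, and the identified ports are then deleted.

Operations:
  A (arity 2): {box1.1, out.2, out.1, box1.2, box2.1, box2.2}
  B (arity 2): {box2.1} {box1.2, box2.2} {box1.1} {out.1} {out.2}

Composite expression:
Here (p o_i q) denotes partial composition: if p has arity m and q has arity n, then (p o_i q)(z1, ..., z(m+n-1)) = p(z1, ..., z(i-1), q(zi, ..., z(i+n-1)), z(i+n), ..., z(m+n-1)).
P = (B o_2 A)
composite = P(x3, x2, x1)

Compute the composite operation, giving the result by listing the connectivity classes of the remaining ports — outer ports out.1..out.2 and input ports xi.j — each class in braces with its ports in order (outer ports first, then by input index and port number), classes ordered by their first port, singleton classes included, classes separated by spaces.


Substituting into B glues patterns; closure does the rest.
A over (x2, x1) gives {out.1, out.2, x1.1, x1.2, x2.1, x2.2}, out.j being that stage's outer ports
B over (x3, x2, x1) gives {out.1} {out.2} {x1.1, x1.2, x2.1, x2.2, x3.2} {x3.1}, out.j being that stage's outer ports

{out.1} {out.2} {x1.1, x1.2, x2.1, x2.2, x3.2} {x3.1}


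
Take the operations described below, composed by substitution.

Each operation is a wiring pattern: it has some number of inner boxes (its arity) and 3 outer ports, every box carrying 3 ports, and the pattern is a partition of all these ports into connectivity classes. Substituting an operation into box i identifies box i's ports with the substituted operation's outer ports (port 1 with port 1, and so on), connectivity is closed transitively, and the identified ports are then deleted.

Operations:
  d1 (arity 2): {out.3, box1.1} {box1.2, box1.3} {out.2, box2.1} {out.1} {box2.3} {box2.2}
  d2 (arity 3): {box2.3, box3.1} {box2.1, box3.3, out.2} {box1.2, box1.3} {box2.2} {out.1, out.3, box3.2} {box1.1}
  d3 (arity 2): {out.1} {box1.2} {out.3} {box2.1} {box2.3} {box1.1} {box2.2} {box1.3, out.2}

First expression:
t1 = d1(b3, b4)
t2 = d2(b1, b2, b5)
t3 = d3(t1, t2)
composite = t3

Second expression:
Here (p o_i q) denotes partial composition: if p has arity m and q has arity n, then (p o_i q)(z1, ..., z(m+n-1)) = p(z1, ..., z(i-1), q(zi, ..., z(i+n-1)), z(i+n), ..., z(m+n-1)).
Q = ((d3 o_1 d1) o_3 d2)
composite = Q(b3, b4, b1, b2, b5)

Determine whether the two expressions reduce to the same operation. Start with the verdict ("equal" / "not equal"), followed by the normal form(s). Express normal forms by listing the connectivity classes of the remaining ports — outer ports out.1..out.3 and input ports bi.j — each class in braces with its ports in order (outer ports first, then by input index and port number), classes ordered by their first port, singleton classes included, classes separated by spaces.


The first expression, normalized: {out.1} {out.2, b3.1} {out.3} {b1.1} {b1.2, b1.3} {b2.1, b5.3} {b2.2} {b2.3, b5.1} {b3.2, b3.3} {b4.1} {b4.2} {b4.3} {b5.2}
The second expression, normalized: {out.1} {out.2, b3.1} {out.3} {b1.1} {b1.2, b1.3} {b2.1, b5.3} {b2.2} {b2.3, b5.1} {b3.2, b3.3} {b4.1} {b4.2} {b4.3} {b5.2}
Identical normal forms: equal.

equal; the common form is {out.1} {out.2, b3.1} {out.3} {b1.1} {b1.2, b1.3} {b2.1, b5.3} {b2.2} {b2.3, b5.1} {b3.2, b3.3} {b4.1} {b4.2} {b4.3} {b5.2}


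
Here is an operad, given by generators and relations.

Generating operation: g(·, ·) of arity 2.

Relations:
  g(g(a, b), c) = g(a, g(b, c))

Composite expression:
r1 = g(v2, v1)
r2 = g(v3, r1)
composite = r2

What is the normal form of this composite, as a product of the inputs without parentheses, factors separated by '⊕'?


Key point: g is associative — brackets drop, the v-order remains.
g(v2, v1) linearizes to v2 ⊕ v1
g(v3, g(v2, v1)) linearizes to v3 ⊕ v2 ⊕ v1

v3 ⊕ v2 ⊕ v1


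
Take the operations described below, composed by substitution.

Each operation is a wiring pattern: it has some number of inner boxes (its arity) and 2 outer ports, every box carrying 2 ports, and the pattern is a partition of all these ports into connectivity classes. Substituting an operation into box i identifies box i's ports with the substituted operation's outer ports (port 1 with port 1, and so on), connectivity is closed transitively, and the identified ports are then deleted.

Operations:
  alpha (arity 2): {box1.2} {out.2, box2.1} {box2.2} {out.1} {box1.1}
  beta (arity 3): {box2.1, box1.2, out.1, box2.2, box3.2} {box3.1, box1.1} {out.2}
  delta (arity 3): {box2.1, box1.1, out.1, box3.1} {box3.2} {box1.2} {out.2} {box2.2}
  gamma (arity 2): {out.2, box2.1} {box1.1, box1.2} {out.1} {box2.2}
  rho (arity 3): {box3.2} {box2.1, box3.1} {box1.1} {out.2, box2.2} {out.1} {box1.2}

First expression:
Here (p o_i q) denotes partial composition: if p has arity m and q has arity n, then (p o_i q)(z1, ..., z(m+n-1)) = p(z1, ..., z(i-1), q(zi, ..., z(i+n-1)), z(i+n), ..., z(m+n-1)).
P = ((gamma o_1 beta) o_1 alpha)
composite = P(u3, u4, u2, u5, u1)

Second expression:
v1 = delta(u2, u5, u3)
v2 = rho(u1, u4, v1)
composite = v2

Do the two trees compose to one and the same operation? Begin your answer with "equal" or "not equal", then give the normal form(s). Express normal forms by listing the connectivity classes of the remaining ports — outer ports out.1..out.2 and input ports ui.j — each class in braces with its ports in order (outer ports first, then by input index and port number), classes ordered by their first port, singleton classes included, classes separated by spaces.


not equal; the first gives {out.1} {out.2, u1.1} {u1.2} {u2.1, u2.2, u4.1, u5.2} {u3.1} {u3.2} {u4.2} {u5.1} and the second {out.1} {out.2, u4.2} {u1.1} {u1.2} {u2.1, u3.1, u4.1, u5.1} {u2.2} {u3.2} {u5.2}

The first expression reduces to {out.1} {out.2, u1.1} {u1.2} {u2.1, u2.2, u4.1, u5.2} {u3.1} {u3.2} {u4.2} {u5.1}
The second expression reduces to {out.1} {out.2, u4.2} {u1.1} {u1.2} {u2.1, u3.1, u4.1, u5.1} {u2.2} {u3.2} {u5.2}
The forms do not match — not equal.


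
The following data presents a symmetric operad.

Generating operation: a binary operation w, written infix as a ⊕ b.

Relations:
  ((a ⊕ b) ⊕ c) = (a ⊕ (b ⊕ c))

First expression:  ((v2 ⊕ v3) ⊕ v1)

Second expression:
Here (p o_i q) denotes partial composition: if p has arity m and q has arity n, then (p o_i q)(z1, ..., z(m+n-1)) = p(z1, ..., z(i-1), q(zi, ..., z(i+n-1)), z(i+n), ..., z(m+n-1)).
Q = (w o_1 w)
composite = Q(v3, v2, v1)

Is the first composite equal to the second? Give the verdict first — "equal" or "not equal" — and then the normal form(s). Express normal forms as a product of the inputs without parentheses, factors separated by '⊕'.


not equal; the first gives v2 ⊕ v3 ⊕ v1 and the second v3 ⊕ v2 ⊕ v1

The first expression reduces to v2 ⊕ v3 ⊕ v1
The second expression reduces to v3 ⊕ v2 ⊕ v1
Different reductions; not equal.


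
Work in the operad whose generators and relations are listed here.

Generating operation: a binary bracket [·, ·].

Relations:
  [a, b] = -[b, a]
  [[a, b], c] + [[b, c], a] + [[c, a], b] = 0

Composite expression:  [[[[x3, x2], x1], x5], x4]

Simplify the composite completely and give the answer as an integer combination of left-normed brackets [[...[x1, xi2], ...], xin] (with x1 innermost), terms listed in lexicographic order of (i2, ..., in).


[[[[x1, x2], x3], x5], x4] - [[[[x1, x3], x2], x5], x4]

Antisymmetry and Jacobi reduce to x1-anchored left-normed brackets.
Composite bracket: [[[[x3, x2], x1], x5], x4]
Under [a, b] = ab - ba we get 16 signed associative words (2^4 = 16).
Collect the words opening with x1:
  x1x2x3x5x4 (sign +1) contributes +[[[[x1, x2], x3], x5], x4]
  x1x3x2x5x4 (sign -1) contributes -[[[[x1, x3], x2], x5], x4]


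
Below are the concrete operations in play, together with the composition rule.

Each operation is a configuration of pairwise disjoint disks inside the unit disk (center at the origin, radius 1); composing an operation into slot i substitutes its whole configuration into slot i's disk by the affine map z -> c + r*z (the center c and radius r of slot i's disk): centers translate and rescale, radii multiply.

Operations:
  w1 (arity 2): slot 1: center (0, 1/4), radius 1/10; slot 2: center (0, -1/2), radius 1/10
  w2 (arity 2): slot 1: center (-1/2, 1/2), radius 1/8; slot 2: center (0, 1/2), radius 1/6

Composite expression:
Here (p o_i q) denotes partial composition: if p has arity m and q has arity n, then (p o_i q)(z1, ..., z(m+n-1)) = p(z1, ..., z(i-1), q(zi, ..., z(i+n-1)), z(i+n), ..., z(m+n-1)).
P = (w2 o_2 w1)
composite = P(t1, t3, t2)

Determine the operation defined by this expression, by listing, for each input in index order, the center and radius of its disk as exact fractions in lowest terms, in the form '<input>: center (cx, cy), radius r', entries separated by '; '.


t1: center (-1/2, 1/2), radius 1/8; t2: center (0, 5/12), radius 1/60; t3: center (0, 13/24), radius 1/60

Below w2, radii multiply path by path; the t-disk centers shift.
t1 passes through 1 substitution, ending at center (-1/2, 1/2), radius 1/8
t3 passes through 2 substitutions, ending at center (0, 13/24), radius 1/60
t2 passes through 2 substitutions, ending at center (0, 5/12), radius 1/60


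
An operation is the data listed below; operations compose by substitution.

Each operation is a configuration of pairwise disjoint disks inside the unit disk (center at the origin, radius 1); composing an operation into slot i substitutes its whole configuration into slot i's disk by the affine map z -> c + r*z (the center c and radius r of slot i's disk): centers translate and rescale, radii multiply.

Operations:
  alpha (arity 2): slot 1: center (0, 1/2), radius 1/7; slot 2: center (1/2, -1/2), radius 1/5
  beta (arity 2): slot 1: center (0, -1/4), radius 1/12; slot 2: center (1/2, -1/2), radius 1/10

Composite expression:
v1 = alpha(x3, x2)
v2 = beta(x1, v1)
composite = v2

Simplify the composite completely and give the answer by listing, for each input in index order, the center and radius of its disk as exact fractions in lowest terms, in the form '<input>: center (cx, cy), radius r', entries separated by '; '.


x1: center (0, -1/4), radius 1/12; x2: center (11/20, -11/20), radius 1/50; x3: center (1/2, -9/20), radius 1/70

Only the slot chain above each x matters under beta; compose those maps.
x1: after 1 affine step, its disk has center (0, -1/4), radius 1/12
x3: after 2 affine steps, its disk has center (1/2, -9/20), radius 1/70
x2: after 2 affine steps, its disk has center (11/20, -11/20), radius 1/50


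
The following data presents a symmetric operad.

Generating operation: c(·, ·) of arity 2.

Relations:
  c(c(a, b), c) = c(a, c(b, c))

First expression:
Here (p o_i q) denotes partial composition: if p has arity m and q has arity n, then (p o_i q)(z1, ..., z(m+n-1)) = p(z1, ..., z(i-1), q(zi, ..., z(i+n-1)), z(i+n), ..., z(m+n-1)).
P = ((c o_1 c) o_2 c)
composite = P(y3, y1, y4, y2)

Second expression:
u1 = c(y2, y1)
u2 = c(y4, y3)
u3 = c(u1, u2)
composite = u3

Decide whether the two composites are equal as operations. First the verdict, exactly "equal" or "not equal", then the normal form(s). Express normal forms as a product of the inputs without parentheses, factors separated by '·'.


The first composite normalizes to y3 · y1 · y4 · y2
The second composite normalizes to y2 · y1 · y4 · y3
Different reductions; not equal.

not equal; first: y3 · y1 · y4 · y2; second: y2 · y1 · y4 · y3


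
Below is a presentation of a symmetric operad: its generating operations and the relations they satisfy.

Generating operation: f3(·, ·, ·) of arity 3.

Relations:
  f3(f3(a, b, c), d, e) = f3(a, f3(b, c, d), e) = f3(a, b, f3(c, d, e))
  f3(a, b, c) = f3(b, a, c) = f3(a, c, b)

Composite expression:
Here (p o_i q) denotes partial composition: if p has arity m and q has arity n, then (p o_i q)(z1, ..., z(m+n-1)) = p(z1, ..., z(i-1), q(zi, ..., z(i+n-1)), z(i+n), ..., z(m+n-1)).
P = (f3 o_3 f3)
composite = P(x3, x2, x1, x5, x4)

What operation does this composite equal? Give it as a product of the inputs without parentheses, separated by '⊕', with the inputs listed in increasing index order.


x1 ⊕ x2 ⊕ x3 ⊕ x4 ⊕ x5

Both nesting and order wash out for f3; what remains is which x's occur.
f3(x1, x5, x4) linearizes to x1 ⊕ x5 ⊕ x4
f3(x3, x2, f3(x1, x5, x4)) linearizes to x3 ⊕ x2 ⊕ x1 ⊕ x5 ⊕ x4
the factors in increasing index order: x1 ⊕ x2 ⊕ x3 ⊕ x4 ⊕ x5


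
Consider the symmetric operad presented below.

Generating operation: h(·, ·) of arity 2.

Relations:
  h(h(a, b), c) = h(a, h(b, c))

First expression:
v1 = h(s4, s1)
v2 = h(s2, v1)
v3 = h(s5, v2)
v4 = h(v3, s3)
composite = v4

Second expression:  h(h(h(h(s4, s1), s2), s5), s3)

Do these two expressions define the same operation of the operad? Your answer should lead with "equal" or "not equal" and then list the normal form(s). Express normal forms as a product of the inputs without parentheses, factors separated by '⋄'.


not equal — first s5 ⋄ s2 ⋄ s4 ⋄ s1 ⋄ s3, second s4 ⋄ s1 ⋄ s2 ⋄ s5 ⋄ s3


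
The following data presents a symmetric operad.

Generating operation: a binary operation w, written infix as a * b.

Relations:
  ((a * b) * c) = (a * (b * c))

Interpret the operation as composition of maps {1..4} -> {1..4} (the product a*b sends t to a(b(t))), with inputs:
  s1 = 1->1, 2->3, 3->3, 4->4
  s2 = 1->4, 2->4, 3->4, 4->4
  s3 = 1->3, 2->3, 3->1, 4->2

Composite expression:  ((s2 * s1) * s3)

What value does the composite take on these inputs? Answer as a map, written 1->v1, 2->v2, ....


1->4, 2->4, 3->4, 4->4


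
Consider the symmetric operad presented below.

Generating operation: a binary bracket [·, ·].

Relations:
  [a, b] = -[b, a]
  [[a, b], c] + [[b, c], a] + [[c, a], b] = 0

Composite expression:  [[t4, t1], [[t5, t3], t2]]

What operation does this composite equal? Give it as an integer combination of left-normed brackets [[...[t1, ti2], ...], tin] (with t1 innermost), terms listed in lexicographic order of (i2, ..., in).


Skip Jacobi rewriting: expand, keep t1-initial words, read off terms.
Composite bracket: [[t4, t1], [[t5, t3], t2]]
Each bracket splits as ab - ba, giving 16 signed words (2^4 = 16).
Keep just the words that open with t1:
  the word t1t4t2t3t5 carries sign -1 and contributes -[[[[t1, t4], t2], t3], t5]
  the word t1t4t2t5t3 carries sign +1 and contributes +[[[[t1, t4], t2], t5], t3]
  the word t1t4t3t5t2 carries sign +1 and contributes +[[[[t1, t4], t3], t5], t2]
  the word t1t4t5t3t2 carries sign -1 and contributes -[[[[t1, t4], t5], t3], t2]

-[[[[t1, t4], t2], t3], t5] + [[[[t1, t4], t2], t5], t3] + [[[[t1, t4], t3], t5], t2] - [[[[t1, t4], t5], t3], t2]


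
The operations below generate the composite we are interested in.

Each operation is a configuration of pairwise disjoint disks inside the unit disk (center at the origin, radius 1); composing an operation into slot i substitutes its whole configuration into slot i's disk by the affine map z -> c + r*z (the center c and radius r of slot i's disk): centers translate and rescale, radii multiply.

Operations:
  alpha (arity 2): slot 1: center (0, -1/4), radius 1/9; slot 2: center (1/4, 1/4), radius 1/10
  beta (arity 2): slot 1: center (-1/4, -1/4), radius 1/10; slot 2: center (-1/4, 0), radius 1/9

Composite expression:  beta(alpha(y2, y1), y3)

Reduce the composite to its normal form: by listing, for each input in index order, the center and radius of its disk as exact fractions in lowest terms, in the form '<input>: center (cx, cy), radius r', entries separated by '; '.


y1: center (-9/40, -9/40), radius 1/100; y2: center (-1/4, -11/40), radius 1/90; y3: center (-1/4, 0), radius 1/9

Below beta, radii multiply path by path; the y-disk centers shift.
tracing y2 down its 2-map path: center (-1/4, -11/40), radius 1/90
tracing y1 down its 2-map path: center (-9/40, -9/40), radius 1/100
tracing y3 down its 1-map path: center (-1/4, 0), radius 1/9


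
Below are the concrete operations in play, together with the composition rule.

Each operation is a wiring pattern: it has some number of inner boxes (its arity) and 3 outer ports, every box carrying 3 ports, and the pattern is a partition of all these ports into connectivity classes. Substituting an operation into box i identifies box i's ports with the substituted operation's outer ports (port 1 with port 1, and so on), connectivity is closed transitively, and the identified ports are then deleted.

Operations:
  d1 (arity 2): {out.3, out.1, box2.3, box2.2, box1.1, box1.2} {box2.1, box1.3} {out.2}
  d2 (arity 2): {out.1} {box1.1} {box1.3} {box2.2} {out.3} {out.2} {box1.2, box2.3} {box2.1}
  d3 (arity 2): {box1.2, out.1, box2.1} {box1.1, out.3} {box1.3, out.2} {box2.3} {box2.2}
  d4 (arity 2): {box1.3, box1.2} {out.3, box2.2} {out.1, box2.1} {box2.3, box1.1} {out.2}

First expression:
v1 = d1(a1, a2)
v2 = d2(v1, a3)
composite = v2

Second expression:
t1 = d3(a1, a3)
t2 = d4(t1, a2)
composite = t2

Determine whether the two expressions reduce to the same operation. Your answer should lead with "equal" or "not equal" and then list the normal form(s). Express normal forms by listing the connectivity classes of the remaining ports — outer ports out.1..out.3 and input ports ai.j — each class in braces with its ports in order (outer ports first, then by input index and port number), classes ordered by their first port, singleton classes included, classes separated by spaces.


not equal; the first gives {out.1} {out.2} {out.3} {a1.1, a1.2, a2.2, a2.3} {a1.3, a2.1} {a3.1} {a3.2} {a3.3} and the second {out.1, a2.1} {out.2} {out.3, a2.2} {a1.1, a1.3} {a1.2, a2.3, a3.1} {a3.2} {a3.3}


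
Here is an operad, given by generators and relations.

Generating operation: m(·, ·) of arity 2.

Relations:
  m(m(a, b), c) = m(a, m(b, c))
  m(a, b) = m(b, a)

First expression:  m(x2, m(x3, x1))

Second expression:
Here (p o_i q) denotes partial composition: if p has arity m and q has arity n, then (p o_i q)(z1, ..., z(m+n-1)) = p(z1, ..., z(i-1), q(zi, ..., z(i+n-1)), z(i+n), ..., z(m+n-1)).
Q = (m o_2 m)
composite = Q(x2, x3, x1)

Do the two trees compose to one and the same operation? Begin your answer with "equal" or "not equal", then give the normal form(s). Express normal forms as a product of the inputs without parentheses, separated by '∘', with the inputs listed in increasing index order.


equal: each reduces to x1 ∘ x2 ∘ x3


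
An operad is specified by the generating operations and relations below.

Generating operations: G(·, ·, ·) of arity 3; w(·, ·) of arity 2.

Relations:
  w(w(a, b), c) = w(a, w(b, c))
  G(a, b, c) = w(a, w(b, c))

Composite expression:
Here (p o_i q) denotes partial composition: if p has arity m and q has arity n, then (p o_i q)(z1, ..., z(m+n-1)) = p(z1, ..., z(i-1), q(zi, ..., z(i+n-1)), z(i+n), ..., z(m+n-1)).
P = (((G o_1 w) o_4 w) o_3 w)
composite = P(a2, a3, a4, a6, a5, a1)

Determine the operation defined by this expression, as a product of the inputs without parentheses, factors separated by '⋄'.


Associativity of G dissolves the nesting; only the a-input order survives.
w(a2, a3) flattens to a2 ⋄ a3
w(a4, a6) flattens to a4 ⋄ a6
w(a5, a1) flattens to a5 ⋄ a1
G(w(a2, a3), w(a4, a6), w(a5, a1)) flattens to a2 ⋄ a3 ⋄ a4 ⋄ a6 ⋄ a5 ⋄ a1

a2 ⋄ a3 ⋄ a4 ⋄ a6 ⋄ a5 ⋄ a1


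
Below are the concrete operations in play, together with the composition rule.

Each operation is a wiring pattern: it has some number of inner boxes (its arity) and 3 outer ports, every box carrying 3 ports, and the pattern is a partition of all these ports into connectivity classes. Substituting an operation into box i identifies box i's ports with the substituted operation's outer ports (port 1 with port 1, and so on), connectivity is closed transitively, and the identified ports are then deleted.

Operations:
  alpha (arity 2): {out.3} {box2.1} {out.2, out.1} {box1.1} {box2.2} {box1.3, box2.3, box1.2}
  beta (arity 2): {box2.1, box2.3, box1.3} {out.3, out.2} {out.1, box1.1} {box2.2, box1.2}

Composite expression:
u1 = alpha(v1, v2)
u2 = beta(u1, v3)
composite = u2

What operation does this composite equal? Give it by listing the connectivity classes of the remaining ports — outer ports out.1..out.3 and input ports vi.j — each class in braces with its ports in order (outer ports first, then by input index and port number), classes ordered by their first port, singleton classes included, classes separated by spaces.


Reachability decides: close wires over beta-identified ports.
the subtree at alpha composes to {out.1, out.2} {out.3} {v1.1} {v1.2, v1.3, v2.3} {v2.1} {v2.2} on (v1, v2); out.j = own outer ports
the subtree at beta composes to {out.1, v3.2} {out.2, out.3} {v1.1} {v1.2, v1.3, v2.3} {v2.1} {v2.2} {v3.1, v3.3} on (v1, v2, v3); out.j = own outer ports

{out.1, v3.2} {out.2, out.3} {v1.1} {v1.2, v1.3, v2.3} {v2.1} {v2.2} {v3.1, v3.3}


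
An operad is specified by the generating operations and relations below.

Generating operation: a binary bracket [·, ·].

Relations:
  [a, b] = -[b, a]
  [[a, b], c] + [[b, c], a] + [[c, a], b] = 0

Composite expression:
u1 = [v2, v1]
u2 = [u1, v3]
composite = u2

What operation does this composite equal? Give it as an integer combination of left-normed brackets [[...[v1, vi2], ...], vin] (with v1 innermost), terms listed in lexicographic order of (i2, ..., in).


-[[v1, v2], v3]

In the tensor algebra, words opening v1 carry the v1-anchored form.
Composite bracket: [[v2, v1], v3]
Expanding via [a, b] = ab - ba: 4 signed words (2^2 = 4).
Only words starting with v1 matter:
  v1v2v3 (sign -1) contributes -[[v1, v2], v3]


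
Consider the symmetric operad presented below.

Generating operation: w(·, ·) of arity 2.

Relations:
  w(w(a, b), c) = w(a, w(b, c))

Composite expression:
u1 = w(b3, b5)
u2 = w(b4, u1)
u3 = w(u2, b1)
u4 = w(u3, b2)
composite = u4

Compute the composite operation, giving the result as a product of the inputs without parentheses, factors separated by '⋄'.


b4 ⋄ b3 ⋄ b5 ⋄ b1 ⋄ b2

All parenthesizations of w agree; list the b-inputs left to right.
w(b3, b5) flattens to b3 ⋄ b5
w(b4, w(b3, b5)) flattens to b4 ⋄ b3 ⋄ b5
w(w(b4, w(b3, b5)), b1) flattens to b4 ⋄ b3 ⋄ b5 ⋄ b1
w(w(w(b4, w(b3, b5)), b1), b2) flattens to b4 ⋄ b3 ⋄ b5 ⋄ b1 ⋄ b2


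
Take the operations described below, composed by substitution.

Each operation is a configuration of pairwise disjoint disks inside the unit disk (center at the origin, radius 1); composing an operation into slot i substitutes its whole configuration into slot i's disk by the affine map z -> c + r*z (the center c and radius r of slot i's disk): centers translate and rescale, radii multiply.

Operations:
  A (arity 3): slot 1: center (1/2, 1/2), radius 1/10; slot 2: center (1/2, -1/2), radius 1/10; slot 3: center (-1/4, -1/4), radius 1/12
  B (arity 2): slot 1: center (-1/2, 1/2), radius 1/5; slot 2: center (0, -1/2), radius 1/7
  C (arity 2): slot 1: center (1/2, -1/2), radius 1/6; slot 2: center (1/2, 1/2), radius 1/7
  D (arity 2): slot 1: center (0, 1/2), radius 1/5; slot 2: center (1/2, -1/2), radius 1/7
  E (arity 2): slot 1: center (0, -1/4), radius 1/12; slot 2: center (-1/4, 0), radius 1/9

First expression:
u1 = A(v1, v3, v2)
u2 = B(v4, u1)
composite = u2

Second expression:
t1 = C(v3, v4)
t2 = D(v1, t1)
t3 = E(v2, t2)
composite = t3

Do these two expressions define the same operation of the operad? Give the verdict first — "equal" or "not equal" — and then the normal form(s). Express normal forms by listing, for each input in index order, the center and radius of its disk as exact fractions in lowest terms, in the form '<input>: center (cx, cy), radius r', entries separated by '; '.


The first expression reduces to v1: center (1/14, -3/7), radius 1/70; v2: center (-1/28, -15/28), radius 1/84; v3: center (1/14, -4/7), radius 1/70; v4: center (-1/2, 1/2), radius 1/5
The second expression reduces to v1: center (-1/4, 1/18), radius 1/45; v2: center (0, -1/4), radius 1/12; v3: center (-47/252, -4/63), radius 1/378; v4: center (-47/252, -1/21), radius 1/441
The forms do not match — not equal.

not equal: they reduce to v1: center (1/14, -3/7), radius 1/70; v2: center (-1/28, -15/28), radius 1/84; v3: center (1/14, -4/7), radius 1/70; v4: center (-1/2, 1/2), radius 1/5 and v1: center (-1/4, 1/18), radius 1/45; v2: center (0, -1/4), radius 1/12; v3: center (-47/252, -4/63), radius 1/378; v4: center (-47/252, -1/21), radius 1/441


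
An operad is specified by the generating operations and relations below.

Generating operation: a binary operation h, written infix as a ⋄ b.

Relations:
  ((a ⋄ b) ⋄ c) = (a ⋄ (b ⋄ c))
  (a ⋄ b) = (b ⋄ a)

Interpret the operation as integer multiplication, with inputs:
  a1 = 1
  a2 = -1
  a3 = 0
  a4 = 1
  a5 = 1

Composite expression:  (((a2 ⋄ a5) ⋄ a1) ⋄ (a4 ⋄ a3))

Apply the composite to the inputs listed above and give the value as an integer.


0

(a2 ⋄ a5) = -1
((a2 ⋄ a5) ⋄ a1) = -1
(a4 ⋄ a3) = 0
(((a2 ⋄ a5) ⋄ a1) ⋄ (a4 ⋄ a3)) = 0
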